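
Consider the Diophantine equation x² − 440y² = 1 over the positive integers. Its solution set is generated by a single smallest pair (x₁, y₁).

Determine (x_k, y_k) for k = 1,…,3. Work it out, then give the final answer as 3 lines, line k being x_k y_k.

21 1
881 42
36981 1763

[20; 1,40] for √440; ℓ=2 ⇒ convergent index 1
a_0=20:  p_0=20·1+0=20,  q_0=20·0+1=1
a_1=1:  p_1=1·20+1=21,  q_1=1·1+0=1
fundamental: x₁=21, y₁=1  (since 441 − 440·1 = 1)
n=2: (21,1)∘(21,1) = (21·21+440·1·1, 21·1+1·21) = (881,42)
n=3: (881,42)∘(21,1) = (21·881+440·1·42, 21·42+1·881) = (36981,1763)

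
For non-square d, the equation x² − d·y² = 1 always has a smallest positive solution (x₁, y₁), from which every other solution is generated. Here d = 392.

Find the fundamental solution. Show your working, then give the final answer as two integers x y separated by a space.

√392 = [19; 1,3,1,38, …], period ℓ=4 (even) → k=3
step 0: (19, 1)  from 19·(1,0) + (0,1)
step 1: (20, 1)  from 1·(19,1) + (1,0)
step 2: (79, 4)  from 3·(20,1) + (19,1)
step 3: (99, 5)  from 1·(79,4) + (20,1)
fundamental: x₁=99, y₁=5  (since 9801 − 392·25 = 1)

99 5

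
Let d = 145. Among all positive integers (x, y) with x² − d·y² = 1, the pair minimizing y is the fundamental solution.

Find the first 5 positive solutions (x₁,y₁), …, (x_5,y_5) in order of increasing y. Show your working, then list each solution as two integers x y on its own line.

289 24
167041 13872
96549409 8017992
55805391361 4634385504
32255419657249 2678666803320

d=145: √d = [12; 24] (ℓ=1, odd), read p_1/q_1
k=0  a_k=12  p_k/q_k = 12/1
k=1  a_k=24  p_k/q_k = 289/24
fundamental: x₁=289, y₁=24  (since 83521 − 145·576 = 1)
n=2: (289,24)∘(289,24) = (289·289+145·24·24, 289·24+24·289) = (167041,13872)
n=3: (167041,13872)∘(289,24) = (289·167041+145·24·13872, 289·13872+24·167041) = (96549409,8017992)
n=4: (96549409,8017992)∘(289,24) = (289·96549409+145·24·8017992, 289·8017992+24·96549409) = (55805391361,4634385504)
n=5: (55805391361,4634385504)∘(289,24) = (289·55805391361+145·24·4634385504, 289·4634385504+24·55805391361) = (32255419657249,2678666803320)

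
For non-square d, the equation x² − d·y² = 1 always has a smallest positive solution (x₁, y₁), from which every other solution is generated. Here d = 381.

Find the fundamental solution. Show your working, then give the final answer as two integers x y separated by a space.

[19; 1,1,12,1,1,38] for √381; ℓ=6 ⇒ convergent index 5
step 0: (19, 1)  from 19·(1,0) + (0,1)
step 1: (20, 1)  from 1·(19,1) + (1,0)
…
step 4: (527, 27)  from 1·(488,25) + (39,2)
step 5: (1015, 52)  from 1·(527,27) + (488,25)
→ (1015, 52).  Check: 1015²=1030225, 381·52²=1030224, difference 1.

1015 52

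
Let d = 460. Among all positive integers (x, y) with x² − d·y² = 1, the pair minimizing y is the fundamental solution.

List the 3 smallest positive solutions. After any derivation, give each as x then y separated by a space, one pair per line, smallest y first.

2535751 118230
12860066268001 599603681460
65219851798297071751 3040891269731634690

√460 = [21; 2,4,3,1,2,10,2,1,3,4,2,42, …], period ℓ=12 (even) → k=11
i=0: a=21 ⇒ p=21, q=1
…
i=2: a=4 ⇒ p=193, q=9
i=3: a=3 ⇒ p=622, q=29
i=4: a=1 ⇒ p=815, q=38
i=5: a=2 ⇒ p=2252, q=105
i=6: a=10 ⇒ p=23335, q=1088
…
i=9: a=3 ⇒ p=265693, q=12388
i=10: a=4 ⇒ p=1135029, q=52921
i=11: a=2 ⇒ p=2535751, q=118230
(x₁, y₁) = (2535751, 118230);  2535751² − 460·118230² = 1 ✓
n=2: (2535751,118230)∘(2535751,118230) = (2535751·2535751+460·118230·118230, 2535751·118230+118230·2535751) = (12860066268001,599603681460)
n=3: (12860066268001,599603681460)∘(2535751,118230) = (2535751·12860066268001+460·118230·599603681460, 2535751·599603681460+118230·12860066268001) = (65219851798297071751,3040891269731634690)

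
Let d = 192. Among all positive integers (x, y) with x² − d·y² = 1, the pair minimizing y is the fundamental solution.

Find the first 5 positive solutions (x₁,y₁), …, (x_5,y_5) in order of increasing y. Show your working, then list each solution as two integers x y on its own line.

[13; 1,5,1,26] for √192; ℓ=4 ⇒ convergent index 3
a_0=13:  p_0=13·1+0=13,  q_0=13·0+1=1
a_1=1:  p_1=1·13+1=14,  q_1=1·1+0=1
a_2=5:  p_2=5·14+13=83,  q_2=5·1+1=6
a_3=1:  p_3=1·83+14=97,  q_3=1·6+1=7
(x₁, y₁) = (97, 7);  97² − 192·7² = 1 ✓
(x_2, y_2) = (97·97 + 192·7·7, 97·7 + 7·97) = (18817, 1358)
(x_3, y_3) = (97·18817 + 192·7·1358, 97·1358 + 7·18817) = (3650401, 263445)
(x_4, y_4) = (97·3650401 + 192·7·263445, 97·263445 + 7·3650401) = (708158977, 51106972)
(x_5, y_5) = (97·708158977 + 192·7·51106972, 97·51106972 + 7·708158977) = (137379191137, 9914489123)

97 7
18817 1358
3650401 263445
708158977 51106972
137379191137 9914489123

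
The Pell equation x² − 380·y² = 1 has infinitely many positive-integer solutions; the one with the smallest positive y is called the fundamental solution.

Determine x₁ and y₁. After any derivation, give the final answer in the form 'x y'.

39 2

d=380: √d = [19; 2,38] (ℓ=2, even), read p_1/q_1
i=0: a=19 ⇒ p=19, q=1
i=1: a=2 ⇒ p=39, q=2
(x₁, y₁) = (39, 2);  39² − 380·2² = 1 ✓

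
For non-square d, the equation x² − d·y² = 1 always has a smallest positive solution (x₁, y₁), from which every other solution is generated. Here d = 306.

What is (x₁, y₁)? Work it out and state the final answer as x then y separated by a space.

35 2

√306 = [17; 2,34, …], period ℓ=2 (even) → k=1
step 0: (17, 1)  from 17·(1,0) + (0,1)
step 1: (35, 2)  from 2·(17,1) + (1,0)
→ (35, 2).  Check: 35²=1225, 306·2²=1224, difference 1.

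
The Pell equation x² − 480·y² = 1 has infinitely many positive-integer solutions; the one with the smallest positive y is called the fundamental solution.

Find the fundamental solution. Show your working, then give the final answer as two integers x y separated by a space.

[21; 1,9,1,42] for √480; ℓ=4 ⇒ convergent index 3
k=0  a_k=21  p_k/q_k = 21/1
k=1  a_k=1  p_k/q_k = 22/1
k=2  a_k=9  p_k/q_k = 219/10
k=3  a_k=1  p_k/q_k = 241/11
(x₁, y₁) = (241, 11);  241² − 480·11² = 1 ✓

241 11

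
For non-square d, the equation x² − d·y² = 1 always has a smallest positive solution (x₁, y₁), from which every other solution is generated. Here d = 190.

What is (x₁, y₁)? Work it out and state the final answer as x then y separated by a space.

√190 → a₀=13, period (1,3,1,1,1,…,3,1,26); ℓ=14 even so k=13
i=0: a=13 ⇒ p=13, q=1
…
i=3: a=1 ⇒ p=69, q=5
i=4: a=1 ⇒ p=124, q=9
i=5: a=1 ⇒ p=193, q=14
i=6: a=2 ⇒ p=510, q=37
i=7: a=2 ⇒ p=1213, q=88
i=8: a=2 ⇒ p=2936, q=213
i=9: a=1 ⇒ p=4149, q=301
…
i=11: a=1 ⇒ p=11234, q=815
i=12: a=3 ⇒ p=40787, q=2959
i=13: a=1 ⇒ p=52021, q=3774
fundamental: x₁=52021, y₁=3774  (since 2706184441 − 190·14243076 = 1)

52021 3774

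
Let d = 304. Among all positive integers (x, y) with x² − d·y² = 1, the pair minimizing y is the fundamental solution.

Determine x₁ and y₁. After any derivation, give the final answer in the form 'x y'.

d=304: √d = [17; 2,3,2,1,1,1,1,1,2,3,2,34] (ℓ=12, even), read p_11/q_11
a_0=17:  p_0=17·1+0=17,  q_0=17·0+1=1
…
a_4=1:  p_4=1·279+122=401,  q_4=1·16+7=23
a_5=1:  p_5=1·401+279=680,  q_5=1·23+16=39
a_6=1:  p_6=1·680+401=1081,  q_6=1·39+23=62
a_7=1:  p_7=1·1081+680=1761,  q_7=1·62+39=101
a_8=1:  p_8=1·1761+1081=2842,  q_8=1·101+62=163
a_9=2:  p_9=2·2842+1761=7445,  q_9=2·163+101=427
a_10=3:  p_10=3·7445+2842=25177,  q_10=3·427+163=1444
a_11=2:  p_11=2·25177+7445=57799,  q_11=2·1444+427=3315
fundamental: x₁=57799, y₁=3315  (since 3340724401 − 304·10989225 = 1)

57799 3315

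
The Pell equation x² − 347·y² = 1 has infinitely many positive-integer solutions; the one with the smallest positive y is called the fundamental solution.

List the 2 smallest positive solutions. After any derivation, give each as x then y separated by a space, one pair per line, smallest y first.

[18; 1,1,1,2,4,…,1,1,36] for √347; ℓ=14 ⇒ convergent index 13
a_0=18:  p_0=18·1+0=18,  q_0=18·0+1=1
a_1=1:  p_1=1·18+1=19,  q_1=1·1+0=1
a_2=1:  p_2=1·19+18=37,  q_2=1·1+1=2
…
a_7=17:  p_7=17·801+652=14269,  q_7=17·43+35=766
a_8=1:  p_8=1·14269+801=15070,  q_8=1·766+43=809
a_9=4:  p_9=4·15070+14269=74549,  q_9=4·809+766=4002
a_10=2:  p_10=2·74549+15070=164168,  q_10=2·4002+809=8813
a_11=1:  p_11=1·164168+74549=238717,  q_11=1·8813+4002=12815
a_12=1:  p_12=1·238717+164168=402885,  q_12=1·12815+8813=21628
a_13=1:  p_13=1·402885+238717=641602,  q_13=1·21628+12815=34443
→ (641602, 34443).  Check: 641602²=411653126404, 347·34443²=411653126403, difference 1.
k=2:  x_2 = 641602·641602+347·34443·34443 = 823306252807,  y_2 = 641602·34443+34443·641602 = 44197395372

641602 34443
823306252807 44197395372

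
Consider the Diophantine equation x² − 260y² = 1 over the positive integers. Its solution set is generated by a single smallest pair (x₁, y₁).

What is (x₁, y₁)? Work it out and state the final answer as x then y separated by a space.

√260 → a₀=16, period (8,32); ℓ=2 even so k=1
step 0: (16, 1)  from 16·(1,0) + (0,1)
step 1: (129, 8)  from 8·(16,1) + (1,0)
→ (129, 8).  Check: 129²=16641, 260·8²=16640, difference 1.

129 8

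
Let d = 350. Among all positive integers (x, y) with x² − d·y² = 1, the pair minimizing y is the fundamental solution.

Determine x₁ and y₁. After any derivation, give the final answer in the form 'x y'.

√350 = [18; 1,2,2,2,1,36, …], period ℓ=6 (even) → k=5
a_0=18:  p_0=18·1+0=18,  q_0=18·0+1=1
a_1=1:  p_1=1·18+1=19,  q_1=1·1+0=1
…
a_4=2:  p_4=2·131+56=318,  q_4=2·7+3=17
a_5=1:  p_5=1·318+131=449,  q_5=1·17+7=24
→ (449, 24).  Check: 449²=201601, 350·24²=201600, difference 1.

449 24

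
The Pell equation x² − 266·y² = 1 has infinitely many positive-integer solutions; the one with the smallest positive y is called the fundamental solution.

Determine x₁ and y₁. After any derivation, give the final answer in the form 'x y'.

685 42

√266 = [16; 3,4,3,32, …], period ℓ=4 (even) → k=3
a_0=16:  p_0=16·1+0=16,  q_0=16·0+1=1
…
a_2=4:  p_2=4·49+16=212,  q_2=4·3+1=13
a_3=3:  p_3=3·212+49=685,  q_3=3·13+3=42
fundamental: x₁=685, y₁=42  (since 469225 − 266·1764 = 1)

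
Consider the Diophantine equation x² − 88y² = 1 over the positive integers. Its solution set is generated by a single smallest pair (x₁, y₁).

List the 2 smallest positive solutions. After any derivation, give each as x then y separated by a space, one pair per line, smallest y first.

d=88: √d = [9; 2,1,1,1,2,18] (ℓ=6, even), read p_5/q_5
i=0: a=9 ⇒ p=9, q=1
…
i=2: a=1 ⇒ p=28, q=3
i=3: a=1 ⇒ p=47, q=5
i=4: a=1 ⇒ p=75, q=8
i=5: a=2 ⇒ p=197, q=21
→ (197, 21).  Check: 197²=38809, 88·21²=38808, difference 1.
(x_2, y_2) = (197·197 + 88·21·21, 197·21 + 21·197) = (77617, 8274)

197 21
77617 8274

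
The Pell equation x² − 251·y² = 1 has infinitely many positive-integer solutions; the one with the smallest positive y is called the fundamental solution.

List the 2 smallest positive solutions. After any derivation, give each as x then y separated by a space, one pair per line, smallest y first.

√251 → a₀=15, period (1,5,2,1,2,…,5,1,30); ℓ=14 even so k=13
i=0: a=15 ⇒ p=15, q=1
i=1: a=1 ⇒ p=16, q=1
…
i=5: a=2 ⇒ p=808, q=51
i=6: a=2 ⇒ p=1917, q=121
…
i=12: a=5 ⇒ p=3097857, q=195535
i=13: a=1 ⇒ p=3674890, q=231957
→ (3674890, 231957).  Check: 3674890²=13504816512100, 251·231957²=13504816512099, difference 1.
(3674890+231957√251)^2 = 27009633024199 + 1704832919460√251

3674890 231957
27009633024199 1704832919460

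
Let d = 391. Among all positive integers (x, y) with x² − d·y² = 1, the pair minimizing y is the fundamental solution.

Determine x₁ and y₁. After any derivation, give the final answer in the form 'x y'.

7338680 371133

√391 → a₀=19, period (1,3,2,2,1,…,3,1,38); ℓ=16 even so k=15
step 0: (19, 1)  from 19·(1,0) + (0,1)
…
step 2: (79, 4)  from 3·(20,1) + (19,1)
…
step 4: (435, 22)  from 2·(178,9) + (79,4)
step 5: (613, 31)  from 1·(435,22) + (178,9)
step 6: (1048, 53)  from 1·(613,31) + (435,22)
step 7: (2709, 137)  from 2·(1048,53) + (613,31)
step 8: (52519, 2656)  from 19·(2709,137) + (1048,53)
step 9: (107747, 5449)  from 2·(52519,2656) + (2709,137)
step 10: (160266, 8105)  from 1·(107747,5449) + (52519,2656)
…
step 13: (1660597, 83980)  from 2·(696292,35213) + (268013,13554)
step 14: (5678083, 287153)  from 3·(1660597,83980) + (696292,35213)
step 15: (7338680, 371133)  from 1·(5678083,287153) + (1660597,83980)
→ (7338680, 371133).  Check: 7338680²=53856224142400, 391·371133²=53856224142399, difference 1.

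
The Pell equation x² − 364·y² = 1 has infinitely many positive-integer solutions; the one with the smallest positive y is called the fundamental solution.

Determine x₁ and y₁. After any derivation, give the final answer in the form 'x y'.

√364 → a₀=19, period (12,1,2,3,1,8,1,3,2,1,12,38); ℓ=12 even so k=11
k=0  a_k=19  p_k/q_k = 19/1
k=1  a_k=12  p_k/q_k = 229/12
k=2  a_k=1  p_k/q_k = 248/13
k=3  a_k=2  p_k/q_k = 725/38
…
k=6  a_k=8  p_k/q_k = 27607/1447
k=7  a_k=1  p_k/q_k = 30755/1612
…
k=9  a_k=2  p_k/q_k = 270499/14178
k=10  a_k=1  p_k/q_k = 390371/20461
k=11  a_k=12  p_k/q_k = 4954951/259710
fundamental: x₁=4954951, y₁=259710  (since 24551539412401 − 364·67449284100 = 1)

4954951 259710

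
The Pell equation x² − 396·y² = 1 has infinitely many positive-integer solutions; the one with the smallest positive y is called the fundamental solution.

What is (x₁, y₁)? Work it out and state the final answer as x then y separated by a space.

[19; 1,8,1,38] for √396; ℓ=4 ⇒ convergent index 3
i=0: a=19 ⇒ p=19, q=1
i=1: a=1 ⇒ p=20, q=1
i=2: a=8 ⇒ p=179, q=9
i=3: a=1 ⇒ p=199, q=10
(x₁, y₁) = (199, 10);  199² − 396·10² = 1 ✓

199 10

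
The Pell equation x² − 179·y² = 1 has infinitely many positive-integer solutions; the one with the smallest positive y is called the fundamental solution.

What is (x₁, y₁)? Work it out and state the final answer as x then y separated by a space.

d=179: √d = [13; 2,1,1,1,3,…,1,2,26] (ℓ=14, even), read p_13/q_13
step 0: (13, 1)  from 13·(1,0) + (0,1)
…
step 2: (40, 3)  from 1·(27,2) + (13,1)
step 3: (67, 5)  from 1·(40,3) + (27,2)
step 4: (107, 8)  from 1·(67,5) + (40,3)
step 5: (388, 29)  from 3·(107,8) + (67,5)
…
step 8: (137042, 10243)  from 5·(26999,2018) + (2047,153)
…
step 10: (575167, 42990)  from 1·(438125,32747) + (137042,10243)
…
step 12: (1588459, 118727)  from 1·(1013292,75737) + (575167,42990)
step 13: (4190210, 313191)  from 2·(1588459,118727) + (1013292,75737)
(x₁, y₁) = (4190210, 313191);  4190210² − 179·313191² = 1 ✓

4190210 313191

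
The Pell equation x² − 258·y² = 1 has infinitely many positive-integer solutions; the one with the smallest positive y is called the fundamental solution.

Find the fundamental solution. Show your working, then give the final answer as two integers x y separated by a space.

257 16

√258 → a₀=16, period (16,32); ℓ=2 even so k=1
k=0  a_k=16  p_k/q_k = 16/1
k=1  a_k=16  p_k/q_k = 257/16
(x₁, y₁) = (257, 16);  257² − 258·16² = 1 ✓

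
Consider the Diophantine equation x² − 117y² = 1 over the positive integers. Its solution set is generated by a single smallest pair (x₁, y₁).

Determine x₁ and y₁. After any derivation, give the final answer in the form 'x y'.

649 60

√117 → a₀=10, period (1,4,2,4,1,20); ℓ=6 even so k=5
step 0: (10, 1)  from 10·(1,0) + (0,1)
…
step 4: (530, 49)  from 4·(119,11) + (54,5)
step 5: (649, 60)  from 1·(530,49) + (119,11)
fundamental: x₁=649, y₁=60  (since 421201 − 117·3600 = 1)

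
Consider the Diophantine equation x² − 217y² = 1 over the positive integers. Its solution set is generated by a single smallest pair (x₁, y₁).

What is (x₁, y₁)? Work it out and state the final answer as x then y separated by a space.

√217 = [14; 1,2,1,2,1,…,2,1,28, …], period ℓ=16 (even) → k=15
step 0: (14, 1)  from 14·(1,0) + (0,1)
step 1: (15, 1)  from 1·(14,1) + (1,0)
…
step 11: (293381, 19916)  from 1·(154218,10469) + (139163,9447)
…
step 13: (1034361, 70217)  from 1·(740980,50301) + (293381,19916)
step 14: (2809702, 190735)  from 2·(1034361,70217) + (740980,50301)
step 15: (3844063, 260952)  from 1·(2809702,190735) + (1034361,70217)
→ (3844063, 260952).  Check: 3844063²=14776820347969, 217·260952²=14776820347968, difference 1.

3844063 260952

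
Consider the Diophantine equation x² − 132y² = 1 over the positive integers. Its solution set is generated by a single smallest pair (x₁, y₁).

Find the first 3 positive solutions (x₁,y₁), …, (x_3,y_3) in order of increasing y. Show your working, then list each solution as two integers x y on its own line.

√132 → a₀=11, period (2,22); ℓ=2 even so k=1
a_0=11:  p_0=11·1+0=11,  q_0=11·0+1=1
a_1=2:  p_1=2·11+1=23,  q_1=2·1+0=2
(x₁, y₁) = (23, 2);  23² − 132·2² = 1 ✓
k=2:  x_2 = 23·23+132·2·2 = 1057,  y_2 = 23·2+2·23 = 92
k=3:  x_3 = 23·1057+132·2·92 = 48599,  y_3 = 23·92+2·1057 = 4230

23 2
1057 92
48599 4230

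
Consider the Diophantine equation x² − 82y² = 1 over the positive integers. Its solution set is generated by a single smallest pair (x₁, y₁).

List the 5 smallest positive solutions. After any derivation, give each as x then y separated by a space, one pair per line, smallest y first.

d=82: √d = [9; 18] (ℓ=1, odd), read p_1/q_1
k=0  a_k=9  p_k/q_k = 9/1
k=1  a_k=18  p_k/q_k = 163/18
fundamental: x₁=163, y₁=18  (since 26569 − 82·324 = 1)
(x_2, y_2) = (163·163 + 82·18·18, 163·18 + 18·163) = (53137, 5868)
(x_3, y_3) = (163·53137 + 82·18·5868, 163·5868 + 18·53137) = (17322499, 1912950)
(x_4, y_4) = (163·17322499 + 82·18·1912950, 163·1912950 + 18·17322499) = (5647081537, 623615832)
(x_5, y_5) = (163·5647081537 + 82·18·623615832, 163·623615832 + 18·5647081537) = (1840931258563, 203296848282)

163 18
53137 5868
17322499 1912950
5647081537 623615832
1840931258563 203296848282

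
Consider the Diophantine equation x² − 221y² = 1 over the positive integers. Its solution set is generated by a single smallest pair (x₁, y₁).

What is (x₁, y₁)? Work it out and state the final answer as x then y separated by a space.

d=221: √d = [14; 1,6,2,6,1,28] (ℓ=6, even), read p_5/q_5
step 0: (14, 1)  from 14·(1,0) + (0,1)
step 1: (15, 1)  from 1·(14,1) + (1,0)
step 2: (104, 7)  from 6·(15,1) + (14,1)
step 3: (223, 15)  from 2·(104,7) + (15,1)
step 4: (1442, 97)  from 6·(223,15) + (104,7)
step 5: (1665, 112)  from 1·(1442,97) + (223,15)
fundamental: x₁=1665, y₁=112  (since 2772225 − 221·12544 = 1)

1665 112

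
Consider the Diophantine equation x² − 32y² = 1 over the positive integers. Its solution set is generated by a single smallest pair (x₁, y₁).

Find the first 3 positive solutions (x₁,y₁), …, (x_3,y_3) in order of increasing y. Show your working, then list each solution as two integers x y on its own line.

17 3
577 102
19601 3465

d=32: √d = [5; 1,1,1,10] (ℓ=4, even), read p_3/q_3
k=0  a_k=5  p_k/q_k = 5/1
k=1  a_k=1  p_k/q_k = 6/1
k=2  a_k=1  p_k/q_k = 11/2
k=3  a_k=1  p_k/q_k = 17/3
→ (17, 3).  Check: 17²=289, 32·3²=288, difference 1.
k=2:  x_2 = 17·17+32·3·3 = 577,  y_2 = 17·3+3·17 = 102
k=3:  x_3 = 17·577+32·3·102 = 19601,  y_3 = 17·102+3·577 = 3465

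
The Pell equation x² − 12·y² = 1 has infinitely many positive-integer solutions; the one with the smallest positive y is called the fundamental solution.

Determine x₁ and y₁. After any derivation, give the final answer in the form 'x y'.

7 2

[3; 2,6] for √12; ℓ=2 ⇒ convergent index 1
a_0=3:  p_0=3·1+0=3,  q_0=3·0+1=1
a_1=2:  p_1=2·3+1=7,  q_1=2·1+0=2
fundamental: x₁=7, y₁=2  (since 49 − 12·4 = 1)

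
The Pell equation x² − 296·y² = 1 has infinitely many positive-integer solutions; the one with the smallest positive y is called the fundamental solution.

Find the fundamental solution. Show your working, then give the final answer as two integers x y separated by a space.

d=296: √d = [17; 4,1,7,1,4,34] (ℓ=6, even), read p_5/q_5
i=0: a=17 ⇒ p=17, q=1
i=1: a=4 ⇒ p=69, q=4
…
i=4: a=1 ⇒ p=757, q=44
i=5: a=4 ⇒ p=3699, q=215
fundamental: x₁=3699, y₁=215  (since 13682601 − 296·46225 = 1)

3699 215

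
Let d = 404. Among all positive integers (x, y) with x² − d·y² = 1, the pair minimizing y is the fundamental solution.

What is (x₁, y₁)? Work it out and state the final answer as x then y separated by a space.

d=404: √d = [20; 10,40] (ℓ=2, even), read p_1/q_1
step 0: (20, 1)  from 20·(1,0) + (0,1)
step 1: (201, 10)  from 10·(20,1) + (1,0)
→ (201, 10).  Check: 201²=40401, 404·10²=40400, difference 1.

201 10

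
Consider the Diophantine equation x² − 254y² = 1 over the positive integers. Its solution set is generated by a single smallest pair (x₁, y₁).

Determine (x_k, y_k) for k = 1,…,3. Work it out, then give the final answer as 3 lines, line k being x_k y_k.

[15; 1,14,1,30] for √254; ℓ=4 ⇒ convergent index 3
a_0=15:  p_0=15·1+0=15,  q_0=15·0+1=1
a_1=1:  p_1=1·15+1=16,  q_1=1·1+0=1
a_2=14:  p_2=14·16+15=239,  q_2=14·1+1=15
a_3=1:  p_3=1·239+16=255,  q_3=1·15+1=16
fundamental: x₁=255, y₁=16  (since 65025 − 254·256 = 1)
n=2: (255,16)∘(255,16) = (255·255+254·16·16, 255·16+16·255) = (130049,8160)
n=3: (130049,8160)∘(255,16) = (255·130049+254·16·8160, 255·8160+16·130049) = (66324735,4161584)

255 16
130049 8160
66324735 4161584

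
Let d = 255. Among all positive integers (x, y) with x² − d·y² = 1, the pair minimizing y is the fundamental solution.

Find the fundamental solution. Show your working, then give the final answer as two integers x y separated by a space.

√255 = [15; 1,30, …], period ℓ=2 (even) → k=1
a_0=15:  p_0=15·1+0=15,  q_0=15·0+1=1
a_1=1:  p_1=1·15+1=16,  q_1=1·1+0=1
(x₁, y₁) = (16, 1);  16² − 255·1² = 1 ✓

16 1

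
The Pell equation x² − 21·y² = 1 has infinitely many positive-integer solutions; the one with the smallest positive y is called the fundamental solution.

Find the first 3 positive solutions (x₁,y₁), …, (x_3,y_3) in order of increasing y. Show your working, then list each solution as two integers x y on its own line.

d=21: √d = [4; 1,1,2,1,1,8] (ℓ=6, even), read p_5/q_5
k=0  a_k=4  p_k/q_k = 4/1
k=1  a_k=1  p_k/q_k = 5/1
…
k=3  a_k=2  p_k/q_k = 23/5
k=4  a_k=1  p_k/q_k = 32/7
k=5  a_k=1  p_k/q_k = 55/12
(x₁, y₁) = (55, 12);  55² − 21·12² = 1 ✓
(x_2, y_2) = (55·55 + 21·12·12, 55·12 + 12·55) = (6049, 1320)
(x_3, y_3) = (55·6049 + 21·12·1320, 55·1320 + 12·6049) = (665335, 145188)

55 12
6049 1320
665335 145188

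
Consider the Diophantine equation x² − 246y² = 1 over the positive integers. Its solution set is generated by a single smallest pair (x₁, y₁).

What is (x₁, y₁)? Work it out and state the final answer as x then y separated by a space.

√246 = [15; 1,2,5,1,14,1,5,2,1,30, …], period ℓ=10 (even) → k=9
k=0  a_k=15  p_k/q_k = 15/1
k=1  a_k=1  p_k/q_k = 16/1
…
k=8  a_k=2  p_k/q_k = 60777/3875
k=9  a_k=1  p_k/q_k = 88805/5662
→ (88805, 5662).  Check: 88805²=7886328025, 246·5662²=7886328024, difference 1.

88805 5662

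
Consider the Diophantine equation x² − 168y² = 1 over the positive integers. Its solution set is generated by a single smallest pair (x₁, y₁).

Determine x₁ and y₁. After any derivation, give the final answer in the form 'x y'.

√168 → a₀=12, period (1,24); ℓ=2 even so k=1
a_0=12:  p_0=12·1+0=12,  q_0=12·0+1=1
a_1=1:  p_1=1·12+1=13,  q_1=1·1+0=1
(x₁, y₁) = (13, 1);  13² − 168·1² = 1 ✓

13 1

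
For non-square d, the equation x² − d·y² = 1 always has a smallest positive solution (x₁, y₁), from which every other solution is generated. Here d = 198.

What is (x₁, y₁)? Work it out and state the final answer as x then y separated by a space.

[14; 14,28] for √198; ℓ=2 ⇒ convergent index 1
k=0  a_k=14  p_k/q_k = 14/1
k=1  a_k=14  p_k/q_k = 197/14
(x₁, y₁) = (197, 14);  197² − 198·14² = 1 ✓

197 14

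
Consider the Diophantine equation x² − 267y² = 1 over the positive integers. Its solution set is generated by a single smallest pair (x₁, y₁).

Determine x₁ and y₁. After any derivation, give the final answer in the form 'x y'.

[16; 2,1,15,1,2,32] for √267; ℓ=6 ⇒ convergent index 5
step 0: (16, 1)  from 16·(1,0) + (0,1)
step 1: (33, 2)  from 2·(16,1) + (1,0)
…
step 3: (768, 47)  from 15·(49,3) + (33,2)
step 4: (817, 50)  from 1·(768,47) + (49,3)
step 5: (2402, 147)  from 2·(817,50) + (768,47)
→ (2402, 147).  Check: 2402²=5769604, 267·147²=5769603, difference 1.

2402 147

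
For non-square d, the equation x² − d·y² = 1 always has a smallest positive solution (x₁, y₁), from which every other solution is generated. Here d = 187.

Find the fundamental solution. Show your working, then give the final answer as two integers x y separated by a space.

d=187: √d = [13; 1,2,13,2,1,26] (ℓ=6, even), read p_5/q_5
step 0: (13, 1)  from 13·(1,0) + (0,1)
…
step 4: (1135, 83)  from 2·(547,40) + (41,3)
step 5: (1682, 123)  from 1·(1135,83) + (547,40)
fundamental: x₁=1682, y₁=123  (since 2829124 − 187·15129 = 1)

1682 123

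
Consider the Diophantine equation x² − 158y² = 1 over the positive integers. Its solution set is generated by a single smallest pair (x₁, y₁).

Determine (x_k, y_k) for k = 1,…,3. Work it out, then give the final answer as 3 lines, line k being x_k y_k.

7743 616
119908097 9539376
1856896782399 147726776120

√158 = [12; 1,1,3,12,3,1,1,24, …], period ℓ=8 (even) → k=7
k=0  a_k=12  p_k/q_k = 12/1
k=1  a_k=1  p_k/q_k = 13/1
…
k=6  a_k=1  p_k/q_k = 4412/351
k=7  a_k=1  p_k/q_k = 7743/616
→ (7743, 616).  Check: 7743²=59954049, 158·616²=59954048, difference 1.
k=2:  x_2 = 7743·7743+158·616·616 = 119908097,  y_2 = 7743·616+616·7743 = 9539376
k=3:  x_3 = 7743·119908097+158·616·9539376 = 1856896782399,  y_3 = 7743·9539376+616·119908097 = 147726776120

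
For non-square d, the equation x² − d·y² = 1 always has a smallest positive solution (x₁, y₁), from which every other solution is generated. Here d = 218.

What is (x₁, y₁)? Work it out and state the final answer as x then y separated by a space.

126003 8534

√218 = [14; 1,3,3,1,28, …], period ℓ=5 (odd) → k=9
k=0  a_k=14  p_k/q_k = 14/1
k=1  a_k=1  p_k/q_k = 15/1
k=2  a_k=3  p_k/q_k = 59/4
…
k=5  a_k=28  p_k/q_k = 7220/489
k=6  a_k=1  p_k/q_k = 7471/506
k=7  a_k=3  p_k/q_k = 29633/2007
k=8  a_k=3  p_k/q_k = 96370/6527
k=9  a_k=1  p_k/q_k = 126003/8534
(x₁, y₁) = (126003, 8534);  126003² − 218·8534² = 1 ✓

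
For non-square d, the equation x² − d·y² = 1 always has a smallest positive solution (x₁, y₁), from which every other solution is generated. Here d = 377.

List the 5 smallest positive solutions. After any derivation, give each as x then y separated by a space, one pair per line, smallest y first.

√377 = [19; 2,2,2,38, …], period ℓ=4 (even) → k=3
step 0: (19, 1)  from 19·(1,0) + (0,1)
step 1: (39, 2)  from 2·(19,1) + (1,0)
step 2: (97, 5)  from 2·(39,2) + (19,1)
step 3: (233, 12)  from 2·(97,5) + (39,2)
→ (233, 12).  Check: 233²=54289, 377·12²=54288, difference 1.
n=2: (233,12)∘(233,12) = (233·233+377·12·12, 233·12+12·233) = (108577,5592)
n=3: (108577,5592)∘(233,12) = (233·108577+377·12·5592, 233·5592+12·108577) = (50596649,2605860)
n=4: (50596649,2605860)∘(233,12) = (233·50596649+377·12·2605860, 233·2605860+12·50596649) = (23577929857,1214325168)
n=5: (23577929857,1214325168)∘(233,12) = (233·23577929857+377·12·1214325168, 233·1214325168+12·23577929857) = (10987264716713,565872922428)

233 12
108577 5592
50596649 2605860
23577929857 1214325168
10987264716713 565872922428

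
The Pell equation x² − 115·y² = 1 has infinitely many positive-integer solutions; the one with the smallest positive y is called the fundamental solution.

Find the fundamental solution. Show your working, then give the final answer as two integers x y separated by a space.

√115 = [10; 1,2,1,1,1,1,1,2,1,20, …], period ℓ=10 (even) → k=9
a_0=10:  p_0=10·1+0=10,  q_0=10·0+1=1
a_1=1:  p_1=1·10+1=11,  q_1=1·1+0=1
…
a_3=1:  p_3=1·32+11=43,  q_3=1·3+1=4
a_4=1:  p_4=1·43+32=75,  q_4=1·4+3=7
a_5=1:  p_5=1·75+43=118,  q_5=1·7+4=11
a_6=1:  p_6=1·118+75=193,  q_6=1·11+7=18
a_7=1:  p_7=1·193+118=311,  q_7=1·18+11=29
a_8=2:  p_8=2·311+193=815,  q_8=2·29+18=76
a_9=1:  p_9=1·815+311=1126,  q_9=1·76+29=105
(x₁, y₁) = (1126, 105);  1126² − 115·105² = 1 ✓

1126 105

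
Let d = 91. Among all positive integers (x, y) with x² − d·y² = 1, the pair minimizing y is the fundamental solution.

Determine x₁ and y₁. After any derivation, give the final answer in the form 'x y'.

1574 165

d=91: √d = [9; 1,1,5,1,5,1,1,18] (ℓ=8, even), read p_7/q_7
a_0=9:  p_0=9·1+0=9,  q_0=9·0+1=1
a_1=1:  p_1=1·9+1=10,  q_1=1·1+0=1
a_2=1:  p_2=1·10+9=19,  q_2=1·1+1=2
a_3=5:  p_3=5·19+10=105,  q_3=5·2+1=11
a_4=1:  p_4=1·105+19=124,  q_4=1·11+2=13
a_5=5:  p_5=5·124+105=725,  q_5=5·13+11=76
a_6=1:  p_6=1·725+124=849,  q_6=1·76+13=89
a_7=1:  p_7=1·849+725=1574,  q_7=1·89+76=165
→ (1574, 165).  Check: 1574²=2477476, 91·165²=2477475, difference 1.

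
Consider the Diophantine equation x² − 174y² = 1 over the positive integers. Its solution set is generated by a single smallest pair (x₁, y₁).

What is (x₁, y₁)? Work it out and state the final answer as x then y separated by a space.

1451 110

√174 = [13; 5,4,5,26, …], period ℓ=4 (even) → k=3
step 0: (13, 1)  from 13·(1,0) + (0,1)
step 1: (66, 5)  from 5·(13,1) + (1,0)
step 2: (277, 21)  from 4·(66,5) + (13,1)
step 3: (1451, 110)  from 5·(277,21) + (66,5)
fundamental: x₁=1451, y₁=110  (since 2105401 − 174·12100 = 1)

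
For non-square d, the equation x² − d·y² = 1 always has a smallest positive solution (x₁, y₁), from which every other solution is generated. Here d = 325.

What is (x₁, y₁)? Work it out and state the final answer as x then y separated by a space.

√325 → a₀=18, period (36); ℓ=1 odd so k=1
i=0: a=18 ⇒ p=18, q=1
i=1: a=36 ⇒ p=649, q=36
→ (649, 36).  Check: 649²=421201, 325·36²=421200, difference 1.

649 36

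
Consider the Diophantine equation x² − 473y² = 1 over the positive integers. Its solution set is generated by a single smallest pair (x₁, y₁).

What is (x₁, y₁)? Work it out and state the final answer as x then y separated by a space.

87 4

[21; 1,2,1,42] for √473; ℓ=4 ⇒ convergent index 3
step 0: (21, 1)  from 21·(1,0) + (0,1)
step 1: (22, 1)  from 1·(21,1) + (1,0)
step 2: (65, 3)  from 2·(22,1) + (21,1)
step 3: (87, 4)  from 1·(65,3) + (22,1)
→ (87, 4).  Check: 87²=7569, 473·4²=7568, difference 1.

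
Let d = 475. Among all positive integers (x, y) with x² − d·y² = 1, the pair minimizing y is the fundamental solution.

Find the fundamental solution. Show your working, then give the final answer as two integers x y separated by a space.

[21; 1,3,1,6,2,6,1,3,1,42] for √475; ℓ=10 ⇒ convergent index 9
k=0  a_k=21  p_k/q_k = 21/1
…
k=4  a_k=6  p_k/q_k = 741/34
k=5  a_k=2  p_k/q_k = 1591/73
…
k=8  a_k=3  p_k/q_k = 45921/2107
k=9  a_k=1  p_k/q_k = 57799/2652
→ (57799, 2652).  Check: 57799²=3340724401, 475·2652²=3340724400, difference 1.

57799 2652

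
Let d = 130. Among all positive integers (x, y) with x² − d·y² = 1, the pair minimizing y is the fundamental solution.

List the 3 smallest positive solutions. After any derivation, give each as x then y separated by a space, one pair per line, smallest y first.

6499 570
84474001 7408860
1097993058499 96300361710

[11; 2,2,22] for √130; ℓ=3 ⇒ convergent index 5
a_0=11:  p_0=11·1+0=11,  q_0=11·0+1=1
a_1=2:  p_1=2·11+1=23,  q_1=2·1+0=2
a_2=2:  p_2=2·23+11=57,  q_2=2·2+1=5
…
a_4=2:  p_4=2·1277+57=2611,  q_4=2·112+5=229
a_5=2:  p_5=2·2611+1277=6499,  q_5=2·229+112=570
→ (6499, 570).  Check: 6499²=42237001, 130·570²=42237000, difference 1.
k=2:  x_2 = 6499·6499+130·570·570 = 84474001,  y_2 = 6499·570+570·6499 = 7408860
k=3:  x_3 = 6499·84474001+130·570·7408860 = 1097993058499,  y_3 = 6499·7408860+570·84474001 = 96300361710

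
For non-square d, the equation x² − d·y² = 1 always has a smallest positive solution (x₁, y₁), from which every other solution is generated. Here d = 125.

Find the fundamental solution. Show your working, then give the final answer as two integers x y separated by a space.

[11; 5,1,1,5,22] for √125; ℓ=5 ⇒ convergent index 9
i=0: a=11 ⇒ p=11, q=1
i=1: a=5 ⇒ p=56, q=5
i=2: a=1 ⇒ p=67, q=6
i=3: a=1 ⇒ p=123, q=11
i=4: a=5 ⇒ p=682, q=61
i=5: a=22 ⇒ p=15127, q=1353
i=6: a=5 ⇒ p=76317, q=6826
i=7: a=1 ⇒ p=91444, q=8179
i=8: a=1 ⇒ p=167761, q=15005
i=9: a=5 ⇒ p=930249, q=83204
→ (930249, 83204).  Check: 930249²=865363202001, 125·83204²=865363202000, difference 1.

930249 83204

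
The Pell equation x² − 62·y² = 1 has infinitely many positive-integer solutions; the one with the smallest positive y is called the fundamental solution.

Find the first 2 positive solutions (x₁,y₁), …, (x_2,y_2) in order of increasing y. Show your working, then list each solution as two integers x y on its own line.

d=62: √d = [7; 1,6,1,14] (ℓ=4, even), read p_3/q_3
a_0=7:  p_0=7·1+0=7,  q_0=7·0+1=1
a_1=1:  p_1=1·7+1=8,  q_1=1·1+0=1
a_2=6:  p_2=6·8+7=55,  q_2=6·1+1=7
a_3=1:  p_3=1·55+8=63,  q_3=1·7+1=8
fundamental: x₁=63, y₁=8  (since 3969 − 62·64 = 1)
k=2:  x_2 = 63·63+62·8·8 = 7937,  y_2 = 63·8+8·63 = 1008

63 8
7937 1008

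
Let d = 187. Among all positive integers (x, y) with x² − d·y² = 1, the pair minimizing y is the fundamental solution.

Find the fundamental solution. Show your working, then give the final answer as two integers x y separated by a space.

[13; 1,2,13,2,1,26] for √187; ℓ=6 ⇒ convergent index 5
a_0=13:  p_0=13·1+0=13,  q_0=13·0+1=1
…
a_3=13:  p_3=13·41+14=547,  q_3=13·3+1=40
a_4=2:  p_4=2·547+41=1135,  q_4=2·40+3=83
a_5=1:  p_5=1·1135+547=1682,  q_5=1·83+40=123
(x₁, y₁) = (1682, 123);  1682² − 187·123² = 1 ✓

1682 123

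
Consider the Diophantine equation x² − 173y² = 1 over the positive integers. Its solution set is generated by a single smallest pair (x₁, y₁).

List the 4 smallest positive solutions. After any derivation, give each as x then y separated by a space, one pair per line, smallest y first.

d=173: √d = [13; 6,1,1,6,26] (ℓ=5, odd), read p_9/q_9
k=0  a_k=13  p_k/q_k = 13/1
…
k=2  a_k=1  p_k/q_k = 92/7
k=3  a_k=1  p_k/q_k = 171/13
…
k=5  a_k=26  p_k/q_k = 29239/2223
k=6  a_k=6  p_k/q_k = 176552/13423
k=7  a_k=1  p_k/q_k = 205791/15646
k=8  a_k=1  p_k/q_k = 382343/29069
k=9  a_k=6  p_k/q_k = 2499849/190060
(x₁, y₁) = (2499849, 190060);  2499849² − 173·190060² = 1 ✓
n=2: (2499849,190060)∘(2499849,190060) = (2499849·2499849+173·190060·190060, 2499849·190060+190060·2499849) = (12498490045601,950242601880)
n=3: (12498490045601,950242601880)∘(2499849,190060) = (2499849·12498490045601+173·190060·950242601880, 2499849·950242601880+190060·12498490045601) = (62488675684008728649,4750926036134042180)
n=4: (62488675684008728649,4750926036134042180)∘(2499849,190060) = (2499849·62488675684008728649+173·190060·4750926036134042180, 2499849·4750926036134042180+190060·62488675684008728649) = (312424506839974574118902401,23753195401006348176659760)

2499849 190060
12498490045601 950242601880
62488675684008728649 4750926036134042180
312424506839974574118902401 23753195401006348176659760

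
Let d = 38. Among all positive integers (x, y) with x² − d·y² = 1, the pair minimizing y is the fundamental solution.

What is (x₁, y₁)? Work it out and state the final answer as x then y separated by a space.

37 6

[6; 6,12] for √38; ℓ=2 ⇒ convergent index 1
step 0: (6, 1)  from 6·(1,0) + (0,1)
step 1: (37, 6)  from 6·(6,1) + (1,0)
fundamental: x₁=37, y₁=6  (since 1369 − 38·36 = 1)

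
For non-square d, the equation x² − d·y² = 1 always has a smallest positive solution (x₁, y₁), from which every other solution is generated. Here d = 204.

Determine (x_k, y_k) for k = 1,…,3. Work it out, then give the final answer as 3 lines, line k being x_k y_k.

[14; 3,1,1,6,1,1,3,28] for √204; ℓ=8 ⇒ convergent index 7
step 0: (14, 1)  from 14·(1,0) + (0,1)
step 1: (43, 3)  from 3·(14,1) + (1,0)
…
step 4: (657, 46)  from 6·(100,7) + (57,4)
…
step 6: (1414, 99)  from 1·(757,53) + (657,46)
step 7: (4999, 350)  from 3·(1414,99) + (757,53)
(x₁, y₁) = (4999, 350);  4999² − 204·350² = 1 ✓
n=2: (4999,350)∘(4999,350) = (4999·4999+204·350·350, 4999·350+350·4999) = (49980001,3499300)
n=3: (49980001,3499300)∘(4999,350) = (4999·49980001+204·350·3499300, 4999·3499300+350·49980001) = (499700044999,34986001050)

4999 350
49980001 3499300
499700044999 34986001050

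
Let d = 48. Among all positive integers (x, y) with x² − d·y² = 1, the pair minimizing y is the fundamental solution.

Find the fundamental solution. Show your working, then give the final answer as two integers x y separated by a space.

√48 = [6; 1,12, …], period ℓ=2 (even) → k=1
a_0=6:  p_0=6·1+0=6,  q_0=6·0+1=1
a_1=1:  p_1=1·6+1=7,  q_1=1·1+0=1
fundamental: x₁=7, y₁=1  (since 49 − 48·1 = 1)

7 1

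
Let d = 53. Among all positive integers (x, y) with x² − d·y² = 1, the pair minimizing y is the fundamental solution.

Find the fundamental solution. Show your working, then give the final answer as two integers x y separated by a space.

66249 9100

[7; 3,1,1,3,14] for √53; ℓ=5 ⇒ convergent index 9
step 0: (7, 1)  from 7·(1,0) + (0,1)
step 1: (22, 3)  from 3·(7,1) + (1,0)
step 2: (29, 4)  from 1·(22,3) + (7,1)
step 3: (51, 7)  from 1·(29,4) + (22,3)
…
step 6: (7979, 1096)  from 3·(2599,357) + (182,25)
step 7: (10578, 1453)  from 1·(7979,1096) + (2599,357)
step 8: (18557, 2549)  from 1·(10578,1453) + (7979,1096)
step 9: (66249, 9100)  from 3·(18557,2549) + (10578,1453)
fundamental: x₁=66249, y₁=9100  (since 4388930001 − 53·82810000 = 1)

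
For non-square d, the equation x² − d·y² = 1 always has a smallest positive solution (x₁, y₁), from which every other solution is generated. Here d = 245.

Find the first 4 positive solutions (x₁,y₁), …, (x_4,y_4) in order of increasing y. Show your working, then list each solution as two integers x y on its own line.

√245 → a₀=15, period (1,1,1,7,6,7,1,1,1,30); ℓ=10 even so k=9
a_0=15:  p_0=15·1+0=15,  q_0=15·0+1=1
…
a_3=1:  p_3=1·31+16=47,  q_3=1·2+1=3
…
a_5=6:  p_5=6·360+47=2207,  q_5=6·23+3=141
…
a_8=1:  p_8=1·18016+15809=33825,  q_8=1·1151+1010=2161
a_9=1:  p_9=1·33825+18016=51841,  q_9=1·2161+1151=3312
(x₁, y₁) = (51841, 3312);  51841² − 245·3312² = 1 ✓
k=2:  x_2 = 51841·51841+245·3312·3312 = 5374978561,  y_2 = 51841·3312+3312·51841 = 343394784
k=3:  x_3 = 51841·5374978561+245·3312·343394784 = 557288527109761,  y_3 = 51841·343394784+3312·5374978561 = 35603857991376
k=4:  x_4 = 51841·557288527109761+245·3312·35603857991376 = 57780789062419261441,  y_4 = 51841·35603857991376+3312·557288527109761 = 3691479203918451648

51841 3312
5374978561 343394784
557288527109761 35603857991376
57780789062419261441 3691479203918451648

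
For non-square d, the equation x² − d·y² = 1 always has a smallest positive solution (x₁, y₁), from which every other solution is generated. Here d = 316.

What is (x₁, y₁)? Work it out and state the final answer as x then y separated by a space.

d=316: √d = [17; 1,3,2,8,2,3,1,34] (ℓ=8, even), read p_7/q_7
a_0=17:  p_0=17·1+0=17,  q_0=17·0+1=1
…
a_2=3:  p_2=3·18+17=71,  q_2=3·1+1=4
…
a_4=8:  p_4=8·160+71=1351,  q_4=8·9+4=76
…
a_6=3:  p_6=3·2862+1351=9937,  q_6=3·161+76=559
a_7=1:  p_7=1·9937+2862=12799,  q_7=1·559+161=720
→ (12799, 720).  Check: 12799²=163814401, 316·720²=163814400, difference 1.

12799 720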